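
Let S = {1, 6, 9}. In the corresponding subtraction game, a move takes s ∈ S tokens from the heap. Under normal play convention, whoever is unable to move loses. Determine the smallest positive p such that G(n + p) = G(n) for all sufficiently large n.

5

G(0) = 0
G(1) = mex{0} = 1
G(2) = mex{1} = 0
G(3) = mex{0} = 1
G(4) = mex{1} = 0
G(5) = mex{0} = 1
G(6) = mex{1,0} = 2
G(7) = mex{2,1} = 0
G(8) = mex{0,0} = 1
G(9) = mex{1,1,0} = 2
G(10) = mex{2,0,1} = 3
G(11) = mex{3,1,0} = 2
G(12) = mex{2,2,1} = 0
G(13) = mex{0,0,0} = 1
G(14) = mex{1,1,1} = 0
G(15) = mex{0,2,2} = 1
G(16) = mex{1,3,0} = 2
G(17) = mex{2,2,1} = 0
G(18) = mex{0,0,2} = 1
G(19) = mex{1,1,3} = 0
G(20) = mex{0,0,2} = 1
G(21) = mex{1,1,0} = 2
G(22) = mex{2,2,1} = 0
G(23) = mex{0,0,0} = 1
G(24) = mex{1,1,1} = 0
G(25) = mex{0,0,2} = 1
G(26) = mex{1,1,0} = 2
From n = 11 onward G(n+5) = G(n); since this holds over max(S) = 9 consecutive positions the period is 5 (pre-period 11).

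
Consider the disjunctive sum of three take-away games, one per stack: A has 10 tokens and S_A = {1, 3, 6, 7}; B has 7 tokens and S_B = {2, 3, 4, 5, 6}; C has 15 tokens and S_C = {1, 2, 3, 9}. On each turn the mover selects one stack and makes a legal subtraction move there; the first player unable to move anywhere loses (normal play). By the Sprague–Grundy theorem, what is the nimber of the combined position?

Stack A, S = {1, 3, 6, 7}:
G(0) = 0
G(1) = mex{0} = 1
G(2) = mex{1} = 0
G(3) = mex{0,0} = 1
G(4) = mex{1,1} = 0
G(5) = mex{0,0} = 1
G(6) = mex{1,1,0} = 2
G(7) = mex{2,0,1,0} = 3
G(8) = mex{3,1,0,1} = 2
G(9) = mex{2,2,1,0} = 3
G(10) = mex{3,3,0,1} = 2
G_A(10) = 2.
Stack B, S = {2, 3, 4, 5, 6}:
n : 0 1 2 3 4 5 6 7
G : 0 0 1 1 2 2 3 3
G_B(7) = 3.
Stack C, S = {1, 2, 3, 9}:
n :  0  1  2  3  4  5  6  7  8  9 10 11 12 13 14 15
G :  0  1  2  3  0  1  2  3  0  1  2  3  0  1  2  3
G_C(15) = 3.
Combined Grundy value = 2 ⊕ 3 ⊕ 3 = 2.

2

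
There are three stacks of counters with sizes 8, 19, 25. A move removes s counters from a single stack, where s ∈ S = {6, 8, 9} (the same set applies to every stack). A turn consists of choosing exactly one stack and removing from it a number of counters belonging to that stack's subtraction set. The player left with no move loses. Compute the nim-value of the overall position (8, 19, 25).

All stacks use S = {6, 8, 9}:
G(0) = 0
G(1) = mex{} = 0
G(2) = mex{} = 0
G(3) = mex{} = 0
G(4) = mex{} = 0
G(5) = mex{} = 0
G(6) = mex{0} = 1
G(7) = mex{0} = 1
G(8) = mex{0,0} = 1
G(9) = mex{0,0,0} = 1
G(10) = mex{0,0,0} = 1
G(11) = mex{0,0,0} = 1
G(12) = mex{1,0,0} = 2
G(13) = mex{1,0,0} = 2
G(14) = mex{1,1,0} = 2
G(15) = mex{1,1,1} = 0
G(16) = mex{1,1,1} = 0
G(17) = mex{1,1,1} = 0
G(18) = mex{2,1,1} = 0
G(19) = mex{2,1,1} = 0
G(20) = mex{2,2,1} = 0
G(21) = mex{0,2,2} = 1
G(22) = mex{0,2,2} = 1
G(23) = mex{0,0,2} = 1
G(24) = mex{0,0,0} = 1
G(25) = mex{0,0,0} = 1
Stack A: G(8) = 1.
Stack B: G(19) = 0.
Stack C: G(25) = 1.
Combined Grundy value = 1 ⊕ 0 ⊕ 1 = 0.

0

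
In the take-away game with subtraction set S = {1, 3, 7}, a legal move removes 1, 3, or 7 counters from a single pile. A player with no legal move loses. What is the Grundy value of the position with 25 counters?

1

n :  0  1  2  3  4  5  6  7  8  9 10 11 12 13 14 15 16 17 18 19 20 21 22 23 24 25
G :  0  1  0  1  0  1  0  1  0  1  0  1  0  1  0  1  0  1  0  1  0  1  0  1  0  1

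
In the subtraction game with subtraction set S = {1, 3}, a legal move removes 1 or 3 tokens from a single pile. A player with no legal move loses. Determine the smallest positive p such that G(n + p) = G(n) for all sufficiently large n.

n :  0  1  2  3  4  5  6  7  8  9 10 11 12 13 14
G :  0  1  0  1  0  1  0  1  0  1  0  1  0  1  0
G(n+2) = G(n) holds for n = 0,…,2 (a full window of length max(S) = 3), so the sequence is purely periodic with period 2.

2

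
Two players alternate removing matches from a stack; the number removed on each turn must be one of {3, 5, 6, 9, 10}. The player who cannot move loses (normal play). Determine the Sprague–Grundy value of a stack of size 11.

G(0) = 0
G(1) = mex{} = 0
G(2) = mex{} = 0
G(3) = mex{0} = 1
G(4) = mex{0} = 1
G(5) = mex{0,0} = 1
G(6) = mex{1,0,0} = 2
G(7) = mex{1,0,0} = 2
G(8) = mex{1,1,0} = 2
G(9) = mex{2,1,1,0} = 3
G(10) = mex{2,1,1,0,0} = 3
G(11) = mex{2,2,1,0,0} = 3

3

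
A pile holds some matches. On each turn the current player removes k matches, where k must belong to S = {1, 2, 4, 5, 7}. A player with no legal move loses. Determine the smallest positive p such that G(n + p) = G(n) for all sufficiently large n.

G(0) = 0
G(1) = mex{0} = 1
G(2) = mex{1,0} = 2
G(3) = mex{2,1} = 0
G(4) = mex{0,2,0} = 1
G(5) = mex{1,0,1,0} = 2
G(6) = mex{2,1,2,1} = 0
G(7) = mex{0,2,0,2,0} = 1
G(8) = mex{1,0,1,0,1} = 2
G(9) = mex{2,1,2,1,2} = 0
G(10) = mex{0,2,0,2,0} = 1
G(11) = mex{1,0,1,0,1} = 2
G(12) = mex{2,1,2,1,2} = 0
G(13) = mex{0,2,0,2,0} = 1
G(14) = mex{1,0,1,0,1} = 2
G(n+3) = G(n) holds for n = 0,…,6 (a full window of length max(S) = 7), so the sequence is purely periodic with period 3.

3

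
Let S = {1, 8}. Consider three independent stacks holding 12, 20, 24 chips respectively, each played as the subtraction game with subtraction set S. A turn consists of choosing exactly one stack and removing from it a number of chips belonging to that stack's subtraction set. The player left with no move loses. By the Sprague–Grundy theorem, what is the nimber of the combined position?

1

All stacks use S = {1, 8}:
G(0) = 0
G(1) = mex{0} = 1
G(2) = mex{1} = 0
G(3) = mex{0} = 1
G(4) = mex{1} = 0
G(5) = mex{0} = 1
G(6) = mex{1} = 0
G(7) = mex{0} = 1
G(8) = mex{1,0} = 2
G(9) = mex{2,1} = 0
G(10) = mex{0,0} = 1
G(11) = mex{1,1} = 0
G(12) = mex{0,0} = 1
G(13) = mex{1,1} = 0
G(14) = mex{0,0} = 1
G(15) = mex{1,1} = 0
G(16) = mex{0,2} = 1
G(17) = mex{1,0} = 2
G(18) = mex{2,1} = 0
G(19) = mex{0,0} = 1
G(20) = mex{1,1} = 0
G(21) = mex{0,0} = 1
G(22) = mex{1,1} = 0
G(23) = mex{0,0} = 1
G(24) = mex{1,1} = 0
Stack A: G(12) = 1.
Stack B: G(20) = 0.
Stack C: G(24) = 0.
Combined Grundy value = 1 ⊕ 0 ⊕ 0 = 1.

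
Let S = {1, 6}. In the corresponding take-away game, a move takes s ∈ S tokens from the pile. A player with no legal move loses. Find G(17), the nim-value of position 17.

1

n :  0  1  2  3  4  5  6  7  8  9 10 11 12 13 14 15 16 17
G :  0  1  0  1  0  1  2  0  1  0  1  0  1  2  0  1  0  1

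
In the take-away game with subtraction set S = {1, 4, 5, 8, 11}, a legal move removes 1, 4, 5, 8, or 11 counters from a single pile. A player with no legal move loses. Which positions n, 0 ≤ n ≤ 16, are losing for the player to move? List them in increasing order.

0, 2, 9, 12, 15

G(0) = 0
G(1) = mex{0} = 1
G(2) = mex{1} = 0
G(3) = mex{0} = 1
G(4) = mex{1,0} = 2
G(5) = mex{2,1,0} = 3
G(6) = mex{3,0,1} = 2
G(7) = mex{2,1,0} = 3
G(8) = mex{3,2,1,0} = 4
G(9) = mex{4,3,2,1} = 0
G(10) = mex{0,2,3,0} = 1
G(11) = mex{1,3,2,1,0} = 4
G(12) = mex{4,4,3,2,1} = 0
G(13) = mex{0,0,4,3,0} = 1
G(14) = mex{1,1,0,2,1} = 3
G(15) = mex{3,4,1,3,2} = 0
G(16) = mex{0,0,4,4,3} = 1
P-positions are exactly the n with G(n) = 0.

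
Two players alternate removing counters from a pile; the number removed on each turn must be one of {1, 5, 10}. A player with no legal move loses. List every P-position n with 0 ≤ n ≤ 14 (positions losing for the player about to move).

0, 2, 4, 6, 8

G(0) = 0
G(1) = mex{0} = 1
G(2) = mex{1} = 0
G(3) = mex{0} = 1
G(4) = mex{1} = 0
G(5) = mex{0,0} = 1
G(6) = mex{1,1} = 0
G(7) = mex{0,0} = 1
G(8) = mex{1,1} = 0
G(9) = mex{0,0} = 1
G(10) = mex{1,1,0} = 2
G(11) = mex{2,0,1} = 3
G(12) = mex{3,1,0} = 2
G(13) = mex{2,0,1} = 3
G(14) = mex{3,1,0} = 2
P-positions are exactly the n with G(n) = 0.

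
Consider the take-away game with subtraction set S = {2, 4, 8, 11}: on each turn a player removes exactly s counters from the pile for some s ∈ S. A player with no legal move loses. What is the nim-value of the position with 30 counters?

n :  0  1  2  3  4  5  6  7  8  9 10 11 12 13 14 15 16 17 18 19 20 21 22 23 24 25 26 27 28 29 30
G :  0  0  1  1  2  2  0  0  1  1  2  2  3  0  4  1  0  2  1  0  2  1  0  2  1  0  2  1  0  2  1

1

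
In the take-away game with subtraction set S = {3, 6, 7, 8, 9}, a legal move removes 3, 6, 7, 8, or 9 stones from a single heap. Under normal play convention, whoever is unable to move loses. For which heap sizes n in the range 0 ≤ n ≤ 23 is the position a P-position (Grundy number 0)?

0, 1, 2, 12, 13, 14

n :  0  1  2  3  4  5  6  7  8  9 10 11 12 13 14 15 16 17 18 19 20 21 22 23
G :  0  0  0  1  1  1  2  2  2  3  3  3  0  0  0  1  1  1  2  2  2  3  3  3
P-positions are exactly the n with G(n) = 0.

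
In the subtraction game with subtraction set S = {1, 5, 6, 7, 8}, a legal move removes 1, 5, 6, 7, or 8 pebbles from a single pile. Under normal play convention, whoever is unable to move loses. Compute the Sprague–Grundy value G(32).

G(0) = 0
G(1) = mex{0} = 1
G(2) = mex{1} = 0
G(3) = mex{0} = 1
G(4) = mex{1} = 0
G(5) = mex{0,0} = 1
G(6) = mex{1,1,0} = 2
G(7) = mex{2,0,1,0} = 3
G(8) = mex{3,1,0,1,0} = 2
G(9) = mex{2,0,1,0,1} = 3
G(10) = mex{3,1,0,1,0} = 2
G(11) = mex{2,2,1,0,1} = 3
G(12) = mex{3,3,2,1,0} = 4
G(13) = mex{4,2,3,2,1} = 0
G(14) = mex{0,3,2,3,2} = 1
G(15) = mex{1,2,3,2,3} = 0
G(16) = mex{0,3,2,3,2} = 1
G(17) = mex{1,4,3,2,3} = 0
G(18) = mex{0,0,4,3,2} = 1
G(19) = mex{1,1,0,4,3} = 2
G(20) = mex{2,0,1,0,4} = 3
G(21) = mex{3,1,0,1,0} = 2
G(22) = mex{2,0,1,0,1} = 3
G(23) = mex{3,1,0,1,0} = 2
G(24) = mex{2,2,1,0,1} = 3
G(25) = mex{3,3,2,1,0} = 4
G(26) = mex{4,2,3,2,1} = 0
G(27) = mex{0,3,2,3,2} = 1
G(28) = mex{1,2,3,2,3} = 0
G(29) = mex{0,3,2,3,2} = 1
G(30) = mex{1,4,3,2,3} = 0
G(31) = mex{0,0,4,3,2} = 1
G(32) = mex{1,1,0,4,3} = 2

2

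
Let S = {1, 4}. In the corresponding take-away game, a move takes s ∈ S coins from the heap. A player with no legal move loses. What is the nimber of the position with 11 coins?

1

n :  0  1  2  3  4  5  6  7  8  9 10 11
G :  0  1  0  1  2  0  1  0  1  2  0  1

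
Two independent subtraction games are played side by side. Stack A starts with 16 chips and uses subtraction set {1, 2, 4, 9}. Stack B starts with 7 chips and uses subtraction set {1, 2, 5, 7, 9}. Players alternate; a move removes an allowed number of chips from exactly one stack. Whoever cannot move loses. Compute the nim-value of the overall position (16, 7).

Stack A, S = {1, 2, 4, 9}:
n :  0  1  2  3  4  5  6  7  8  9 10 11 12 13 14 15 16
G :  0  1  2  0  1  2  0  1  2  3  4  0  1  2  0  1  2
G_A(16) = 2.
Stack B, S = {1, 2, 5, 7, 9}:
G(0) = 0
G(1) = mex{0} = 1
G(2) = mex{1,0} = 2
G(3) = mex{2,1} = 0
G(4) = mex{0,2} = 1
G(5) = mex{1,0,0} = 2
G(6) = mex{2,1,1} = 0
G(7) = mex{0,2,2,0} = 1
G_B(7) = 1.
Combined Grundy value = 2 ⊕ 1 = 3.

3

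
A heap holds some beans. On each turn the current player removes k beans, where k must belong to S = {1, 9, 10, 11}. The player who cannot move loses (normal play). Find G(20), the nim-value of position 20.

0

G(0) = 0
G(1) = mex{0} = 1
G(2) = mex{1} = 0
G(3) = mex{0} = 1
G(4) = mex{1} = 0
G(5) = mex{0} = 1
G(6) = mex{1} = 0
G(7) = mex{0} = 1
G(8) = mex{1} = 0
G(9) = mex{0,0} = 1
G(10) = mex{1,1,0} = 2
G(11) = mex{2,0,1,0} = 3
G(12) = mex{3,1,0,1} = 2
G(13) = mex{2,0,1,0} = 3
G(14) = mex{3,1,0,1} = 2
G(15) = mex{2,0,1,0} = 3
G(16) = mex{3,1,0,1} = 2
G(17) = mex{2,0,1,0} = 3
G(18) = mex{3,1,0,1} = 2
G(19) = mex{2,2,1,0} = 3
G(20) = mex{3,3,2,1} = 0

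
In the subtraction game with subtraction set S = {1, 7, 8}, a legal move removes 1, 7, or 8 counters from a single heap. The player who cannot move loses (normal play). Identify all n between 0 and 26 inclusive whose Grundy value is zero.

0, 2, 4, 6, 15, 17, 19, 21

n :  0  1  2  3  4  5  6  7  8  9 10 11 12 13 14 15 16 17 18 19 20 21 22 23 24 25 26
G :  0  1  0  1  0  1  0  1  2  3  2  3  2  3  2  0  1  0  1  0  1  0  1  2  3  2  3
P-positions are exactly the n with G(n) = 0.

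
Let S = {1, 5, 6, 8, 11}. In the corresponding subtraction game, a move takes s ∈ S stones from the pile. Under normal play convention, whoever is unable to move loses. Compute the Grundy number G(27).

5

n :  0  1  2  3  4  5  6  7  8  9 10 11 12 13 14 15 16 17 18 19 20 21 22 23 24 25 26 27
G :  0  1  0  1  0  1  2  3  2  3  2  3  4  5  0  1  0  1  0  1  2  3  2  3  2  3  4  5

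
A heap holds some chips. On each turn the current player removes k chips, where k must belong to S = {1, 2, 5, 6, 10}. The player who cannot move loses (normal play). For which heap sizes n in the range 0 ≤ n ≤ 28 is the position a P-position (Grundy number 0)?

0, 3, 7, 11, 14, 18, 22, 25

G(0) = 0
G(1) = mex{0} = 1
G(2) = mex{1,0} = 2
G(3) = mex{2,1} = 0
G(4) = mex{0,2} = 1
G(5) = mex{1,0,0} = 2
G(6) = mex{2,1,1,0} = 3
G(7) = mex{3,2,2,1} = 0
G(8) = mex{0,3,0,2} = 1
G(9) = mex{1,0,1,0} = 2
G(10) = mex{2,1,2,1,0} = 3
G(11) = mex{3,2,3,2,1} = 0
G(12) = mex{0,3,0,3,2} = 1
G(13) = mex{1,0,1,0,0} = 2
G(14) = mex{2,1,2,1,1} = 0
G(15) = mex{0,2,3,2,2} = 1
G(16) = mex{1,0,0,3,3} = 2
G(17) = mex{2,1,1,0,0} = 3
G(18) = mex{3,2,2,1,1} = 0
G(19) = mex{0,3,0,2,2} = 1
G(20) = mex{1,0,1,0,3} = 2
G(21) = mex{2,1,2,1,0} = 3
G(22) = mex{3,2,3,2,1} = 0
G(23) = mex{0,3,0,3,2} = 1
G(24) = mex{1,0,1,0,0} = 2
G(25) = mex{2,1,2,1,1} = 0
G(26) = mex{0,2,3,2,2} = 1
G(27) = mex{1,0,0,3,3} = 2
G(28) = mex{2,1,1,0,0} = 3
P-positions are exactly the n with G(n) = 0.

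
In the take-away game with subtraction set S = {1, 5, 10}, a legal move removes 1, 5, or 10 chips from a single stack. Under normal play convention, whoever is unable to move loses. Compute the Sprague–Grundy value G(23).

0

n :  0  1  2  3  4  5  6  7  8  9 10 11 12 13 14 15 16 17 18 19 20 21 22 23
G :  0  1  0  1  0  1  0  1  0  1  2  3  2  3  2  0  1  0  1  0  1  0  1  0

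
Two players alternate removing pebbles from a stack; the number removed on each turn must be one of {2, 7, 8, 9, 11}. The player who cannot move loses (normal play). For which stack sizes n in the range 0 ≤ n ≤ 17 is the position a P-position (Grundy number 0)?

G(0) = 0
G(1) = mex{} = 0
G(2) = mex{0} = 1
G(3) = mex{0} = 1
G(4) = mex{1} = 0
G(5) = mex{1} = 0
G(6) = mex{0} = 1
G(7) = mex{0,0} = 1
G(8) = mex{1,0,0} = 2
G(9) = mex{1,1,0,0} = 2
G(10) = mex{2,1,1,0} = 3
G(11) = mex{2,0,1,1,0} = 3
G(12) = mex{3,0,0,1,0} = 2
G(13) = mex{3,1,0,0,1} = 2
G(14) = mex{2,1,1,0,1} = 3
G(15) = mex{2,2,1,1,0} = 3
G(16) = mex{3,2,2,1,0} = 4
G(17) = mex{3,3,2,2,1} = 0
P-positions are exactly the n with G(n) = 0.

0, 1, 4, 5, 17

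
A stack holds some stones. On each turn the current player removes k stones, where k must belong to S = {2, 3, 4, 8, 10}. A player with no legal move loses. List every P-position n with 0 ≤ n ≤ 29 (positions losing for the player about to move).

n :  0  1  2  3  4  5  6  7  8  9 10 11 12 13 14 15 16 17 18 19 20 21 22 23 24 25 26 27 28 29
G :  0  0  1  1  2  2  0  0  1  1  2  2  0  0  1  1  2  2  0  0  1  1  2  2  0  0  1  1  2  2
P-positions are exactly the n with G(n) = 0.

0, 1, 6, 7, 12, 13, 18, 19, 24, 25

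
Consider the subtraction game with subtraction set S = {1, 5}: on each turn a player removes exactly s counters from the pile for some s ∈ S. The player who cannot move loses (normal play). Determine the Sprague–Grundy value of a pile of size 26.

G(0) = 0
G(1) = mex{0} = 1
G(2) = mex{1} = 0
G(3) = mex{0} = 1
G(4) = mex{1} = 0
G(5) = mex{0,0} = 1
G(6) = mex{1,1} = 0
G(7) = mex{0,0} = 1
G(8) = mex{1,1} = 0
G(9) = mex{0,0} = 1
G(10) = mex{1,1} = 0
G(11) = mex{0,0} = 1
G(12) = mex{1,1} = 0
G(13) = mex{0,0} = 1
G(14) = mex{1,1} = 0
G(15) = mex{0,0} = 1
G(16) = mex{1,1} = 0
G(17) = mex{0,0} = 1
G(18) = mex{1,1} = 0
G(19) = mex{0,0} = 1
G(20) = mex{1,1} = 0
G(21) = mex{0,0} = 1
G(22) = mex{1,1} = 0
G(23) = mex{0,0} = 1
G(24) = mex{1,1} = 0
G(25) = mex{0,0} = 1
G(26) = mex{1,1} = 0

0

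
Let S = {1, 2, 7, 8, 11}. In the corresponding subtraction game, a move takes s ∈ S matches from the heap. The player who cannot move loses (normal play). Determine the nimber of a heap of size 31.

1

n :  0  1  2  3  4  5  6  7  8  9 10 11 12 13 14 15 16 17 18 19 20 21 22 23 24 25 26 27 28 29 30 31
G :  0  1  2  0  1  2  0  1  2  0  1  2  0  1  2  0  1  2  0  1  2  0  1  2  0  1  2  0  1  2  0  1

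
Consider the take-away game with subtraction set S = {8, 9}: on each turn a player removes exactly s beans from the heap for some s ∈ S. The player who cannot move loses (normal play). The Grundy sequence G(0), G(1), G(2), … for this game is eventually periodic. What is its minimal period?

17

n :  0  1  2  3  4  5  6  7  8  9 10 11 12 13 14 15 16 17 18 19 20 21 22 23 24 25 26 27 28 29 30 31 32 33 34 35
G :  0  0  0  0  0  0  0  0  1  1  1  1  1  1  1  1  2  0  0  0  0  0  0  0  0  1  1  1  1  1  1  1  1  2  0  0
G(n+17) = G(n) holds for n = 0,…,8 (a full window of length max(S) = 9), so the sequence is purely periodic with period 17.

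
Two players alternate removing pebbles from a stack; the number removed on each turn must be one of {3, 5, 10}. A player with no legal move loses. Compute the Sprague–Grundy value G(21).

G(0) = 0
G(1) = mex{} = 0
G(2) = mex{} = 0
G(3) = mex{0} = 1
G(4) = mex{0} = 1
G(5) = mex{0,0} = 1
G(6) = mex{1,0} = 2
G(7) = mex{1,0} = 2
G(8) = mex{1,1} = 0
G(9) = mex{2,1} = 0
G(10) = mex{2,1,0} = 3
G(11) = mex{0,2,0} = 1
G(12) = mex{0,2,0} = 1
G(13) = mex{3,0,1} = 2
G(14) = mex{1,0,1} = 2
G(15) = mex{1,3,1} = 0
G(16) = mex{2,1,2} = 0
G(17) = mex{2,1,2} = 0
G(18) = mex{0,2,0} = 1
G(19) = mex{0,2,0} = 1
G(20) = mex{0,0,3} = 1
G(21) = mex{1,0,1} = 2

2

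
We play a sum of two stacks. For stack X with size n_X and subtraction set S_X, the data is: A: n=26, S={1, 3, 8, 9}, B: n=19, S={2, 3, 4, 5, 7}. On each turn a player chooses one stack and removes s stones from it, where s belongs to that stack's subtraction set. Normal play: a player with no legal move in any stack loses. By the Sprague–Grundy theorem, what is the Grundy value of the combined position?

2

Stack A, S = {1, 3, 8, 9}:
G(0) = 0
G(1) = mex{0} = 1
G(2) = mex{1} = 0
G(3) = mex{0,0} = 1
G(4) = mex{1,1} = 0
G(5) = mex{0,0} = 1
G(6) = mex{1,1} = 0
G(7) = mex{0,0} = 1
G(8) = mex{1,1,0} = 2
G(9) = mex{2,0,1,0} = 3
G(10) = mex{3,1,0,1} = 2
G(11) = mex{2,2,1,0} = 3
G(12) = mex{3,3,0,1} = 2
G(13) = mex{2,2,1,0} = 3
G(14) = mex{3,3,0,1} = 2
G(15) = mex{2,2,1,0} = 3
G(16) = mex{3,3,2,1} = 0
G(17) = mex{0,2,3,2} = 1
G(18) = mex{1,3,2,3} = 0
G(19) = mex{0,0,3,2} = 1
G(20) = mex{1,1,2,3} = 0
G(21) = mex{0,0,3,2} = 1
G(22) = mex{1,1,2,3} = 0
G(23) = mex{0,0,3,2} = 1
G(24) = mex{1,1,0,3} = 2
G(25) = mex{2,0,1,0} = 3
G(26) = mex{3,1,0,1} = 2
G_A(26) = 2.
Stack B, S = {2, 3, 4, 5, 7}:
G(0) = 0
G(1) = mex{} = 0
G(2) = mex{0} = 1
G(3) = mex{0,0} = 1
G(4) = mex{1,0,0} = 2
G(5) = mex{1,1,0,0} = 2
G(6) = mex{2,1,1,0} = 3
G(7) = mex{2,2,1,1,0} = 3
G(8) = mex{3,2,2,1,0} = 4
G(9) = mex{3,3,2,2,1} = 0
G(10) = mex{4,3,3,2,1} = 0
G(11) = mex{0,4,3,3,2} = 1
G(12) = mex{0,0,4,3,2} = 1
G(13) = mex{1,0,0,4,3} = 2
G(14) = mex{1,1,0,0,3} = 2
G(15) = mex{2,1,1,0,4} = 3
G(16) = mex{2,2,1,1,0} = 3
G(17) = mex{3,2,2,1,0} = 4
G(18) = mex{3,3,2,2,1} = 0
G(19) = mex{4,3,3,2,1} = 0
G_B(19) = 0.
Combined Grundy value = 2 ⊕ 0 = 2.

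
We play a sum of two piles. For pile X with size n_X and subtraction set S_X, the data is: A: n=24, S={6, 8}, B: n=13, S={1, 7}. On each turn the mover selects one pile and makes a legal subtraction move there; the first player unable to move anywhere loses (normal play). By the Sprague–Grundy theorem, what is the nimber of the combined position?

Pile A, S = {6, 8}:
n :  0  1  2  3  4  5  6  7  8  9 10 11 12 13 14 15 16 17 18 19 20 21 22 23 24
G :  0  0  0  0  0  0  1  1  1  1  1  1  2  2  0  0  0  0  0  0  1  1  1  1  1
G_A(24) = 1.
Pile B, S = {1, 7}:
n :  0  1  2  3  4  5  6  7  8  9 10 11 12 13
G :  0  1  0  1  0  1  0  1  0  1  0  1  0  1
G_B(13) = 1.
Combined Grundy value = 1 ⊕ 1 = 0.

0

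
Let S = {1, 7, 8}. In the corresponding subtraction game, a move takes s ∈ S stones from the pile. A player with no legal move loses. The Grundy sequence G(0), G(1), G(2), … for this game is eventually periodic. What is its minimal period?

15

n :  0  1  2  3  4  5  6  7  8  9 10 11 12 13 14 15 16 17 18 19 20 21 22 23 24 25 26 27 28 29 30 31
G :  0  1  0  1  0  1  0  1  2  3  2  3  2  3  2  0  1  0  1  0  1  0  1  2  3  2  3  2  3  2  0  1
G(n+15) = G(n) holds for n = 0,…,7 (a full window of length max(S) = 8), so the sequence is purely periodic with period 15.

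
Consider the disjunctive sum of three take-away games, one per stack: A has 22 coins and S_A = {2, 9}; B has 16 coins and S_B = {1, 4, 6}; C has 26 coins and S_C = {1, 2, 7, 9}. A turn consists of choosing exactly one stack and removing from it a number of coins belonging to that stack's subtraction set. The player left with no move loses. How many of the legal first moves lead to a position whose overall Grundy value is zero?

Stack A, S = {2, 9}:
G(0) = 0
G(1) = mex{} = 0
G(2) = mex{0} = 1
G(3) = mex{0} = 1
G(4) = mex{1} = 0
G(5) = mex{1} = 0
G(6) = mex{0} = 1
G(7) = mex{0} = 1
G(8) = mex{1} = 0
G(9) = mex{1,0} = 2
G(10) = mex{0,0} = 1
G(11) = mex{2,1} = 0
G(12) = mex{1,1} = 0
G(13) = mex{0,0} = 1
G(14) = mex{0,0} = 1
G(15) = mex{1,1} = 0
G(16) = mex{1,1} = 0
G(17) = mex{0,0} = 1
G(18) = mex{0,2} = 1
G(19) = mex{1,1} = 0
G(20) = mex{1,0} = 2
G(21) = mex{0,0} = 1
G(22) = mex{2,1} = 0
G_A(22) = 0.
Stack B, S = {1, 4, 6}:
n :  0  1  2  3  4  5  6  7  8  9 10 11 12 13 14 15 16
G :  0  1  0  1  2  0  1  0  1  2  0  1  0  1  2  0  1
G_B(16) = 1.
Stack C, S = {1, 2, 7, 9}:
n :  0  1  2  3  4  5  6  7  8  9 10 11 12 13 14 15 16 17 18 19 20 21 22 23 24 25 26
G :  0  1  2  0  1  2  0  1  2  3  4  0  1  2  0  1  2  0  1  2  3  4  0  1  2  0  1
G_C(26) = 1.
Combined Grundy value = 0 ⊕ 1 ⊕ 1 = 0.
A winning move leaves total XOR = 0, i.e. changes one component's Grundy value g to g ⊕ X where X is the current total.
Stack A: target g' = 0⊕0 = 0, but every legal move changes the Grundy value (mex property), so 0 moves.
Stack B: target g' = 1⊕0 = 1, but every legal move changes the Grundy value (mex property), so 0 moves.
Stack C: target g' = 1⊕0 = 1, but every legal move changes the Grundy value (mex property), so 0 moves.

0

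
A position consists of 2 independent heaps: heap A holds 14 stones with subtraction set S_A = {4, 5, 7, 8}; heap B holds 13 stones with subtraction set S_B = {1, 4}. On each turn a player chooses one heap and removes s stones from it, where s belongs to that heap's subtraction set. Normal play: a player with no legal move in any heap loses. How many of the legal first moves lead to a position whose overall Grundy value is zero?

3

Heap A, S = {4, 5, 7, 8}:
n :  0  1  2  3  4  5  6  7  8  9 10 11 12 13 14
G :  0  0  0  0  1  1  1  1  2  2  2  2  0  0  0
G_A(14) = 0.
Heap B, S = {1, 4}:
n :  0  1  2  3  4  5  6  7  8  9 10 11 12 13
G :  0  1  0  1  2  0  1  0  1  2  0  1  0  1
G_B(13) = 1.
Combined Grundy value = 0 ⊕ 1 = 1.
A winning move leaves total XOR = 0, i.e. changes one component's Grundy value g to g ⊕ X where X is the current total.
Heap A: need g' = 0⊕1 = 1. Options: 14−4→G=2, 14−5→G=2, 14−7→G=1, 14−8→G=1. Hits: 2.
Heap B: need g' = 1⊕1 = 0. Options: 13−1→G=0, 13−4→G=2. Hits: 1.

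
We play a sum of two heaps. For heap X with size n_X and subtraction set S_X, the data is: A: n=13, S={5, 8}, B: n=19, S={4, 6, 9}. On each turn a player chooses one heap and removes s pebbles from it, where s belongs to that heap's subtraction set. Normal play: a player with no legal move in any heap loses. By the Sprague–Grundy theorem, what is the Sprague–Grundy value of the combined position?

Heap A, S = {5, 8}:
n :  0  1  2  3  4  5  6  7  8  9 10 11 12 13
G :  0  0  0  0  0  1  1  1  1  1  2  2  2  0
G_A(13) = 0.
Heap B, S = {4, 6, 9}:
G(0) = 0
G(1) = mex{} = 0
G(2) = mex{} = 0
G(3) = mex{} = 0
G(4) = mex{0} = 1
G(5) = mex{0} = 1
G(6) = mex{0,0} = 1
G(7) = mex{0,0} = 1
G(8) = mex{1,0} = 2
G(9) = mex{1,0,0} = 2
G(10) = mex{1,1,0} = 2
G(11) = mex{1,1,0} = 2
G(12) = mex{2,1,0} = 3
G(13) = mex{2,1,1} = 0
G(14) = mex{2,2,1} = 0
G(15) = mex{2,2,1} = 0
G(16) = mex{3,2,1} = 0
G(17) = mex{0,2,2} = 1
G(18) = mex{0,3,2} = 1
G(19) = mex{0,0,2} = 1
G_B(19) = 1.
Combined Grundy value = 0 ⊕ 1 = 1.

1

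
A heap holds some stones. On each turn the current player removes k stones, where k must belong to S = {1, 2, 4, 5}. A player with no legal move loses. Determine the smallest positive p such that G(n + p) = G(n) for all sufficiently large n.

3

n :  0  1  2  3  4  5  6  7  8  9 10 11 12 13 14
G :  0  1  2  0  1  2  0  1  2  0  1  2  0  1  2
G(n+3) = G(n) holds for n = 0,…,4 (a full window of length max(S) = 5), so the sequence is purely periodic with period 3.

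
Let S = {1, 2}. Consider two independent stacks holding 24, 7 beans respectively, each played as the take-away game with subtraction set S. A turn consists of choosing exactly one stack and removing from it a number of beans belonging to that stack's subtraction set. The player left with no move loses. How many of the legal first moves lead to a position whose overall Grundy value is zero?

All stacks use S = {1, 2}:
G(0) = 0
G(1) = mex{0} = 1
G(2) = mex{1,0} = 2
G(3) = mex{2,1} = 0
G(4) = mex{0,2} = 1
G(5) = mex{1,0} = 2
G(6) = mex{2,1} = 0
G(7) = mex{0,2} = 1
G(8) = mex{1,0} = 2
G(9) = mex{2,1} = 0
G(10) = mex{0,2} = 1
G(11) = mex{1,0} = 2
G(12) = mex{2,1} = 0
G(13) = mex{0,2} = 1
G(14) = mex{1,0} = 2
G(15) = mex{2,1} = 0
G(16) = mex{0,2} = 1
G(17) = mex{1,0} = 2
G(18) = mex{2,1} = 0
G(19) = mex{0,2} = 1
G(20) = mex{1,0} = 2
G(21) = mex{2,1} = 0
G(22) = mex{0,2} = 1
G(23) = mex{1,0} = 2
G(24) = mex{2,1} = 0
Stack A: G(24) = 0.
Stack B: G(7) = 1.
Combined Grundy value = 0 ⊕ 1 = 1.
A winning move leaves total XOR = 0, i.e. changes one component's Grundy value g to g ⊕ X where X is the current total.
Stack A: need g' = 0⊕1 = 1. Options: 24−1→G=2, 24−2→G=1. Hits: 1.
Stack B: need g' = 1⊕1 = 0. Options: 7−1→G=0, 7−2→G=2. Hits: 1.

2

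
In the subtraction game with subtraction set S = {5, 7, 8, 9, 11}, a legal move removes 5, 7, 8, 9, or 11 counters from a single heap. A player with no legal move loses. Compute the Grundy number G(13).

G(0) = 0
G(1) = mex{} = 0
G(2) = mex{} = 0
G(3) = mex{} = 0
G(4) = mex{} = 0
G(5) = mex{0} = 1
G(6) = mex{0} = 1
G(7) = mex{0,0} = 1
G(8) = mex{0,0,0} = 1
G(9) = mex{0,0,0,0} = 1
G(10) = mex{1,0,0,0} = 2
G(11) = mex{1,0,0,0,0} = 2
G(12) = mex{1,1,0,0,0} = 2
G(13) = mex{1,1,1,0,0} = 2

2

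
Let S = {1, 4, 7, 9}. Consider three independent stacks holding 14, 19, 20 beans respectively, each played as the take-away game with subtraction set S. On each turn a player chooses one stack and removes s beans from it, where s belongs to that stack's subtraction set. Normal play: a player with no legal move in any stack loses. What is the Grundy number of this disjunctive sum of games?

2

All stacks use S = {1, 4, 7, 9}:
n :  0  1  2  3  4  5  6  7  8  9 10 11 12 13 14 15 16 17 18 19 20
G :  0  1  0  1  2  0  1  2  0  1  0  1  2  0  1  2  0  1  0  1  2
Stack A: G(14) = 1.
Stack B: G(19) = 1.
Stack C: G(20) = 2.
Combined Grundy value = 1 ⊕ 1 ⊕ 2 = 2.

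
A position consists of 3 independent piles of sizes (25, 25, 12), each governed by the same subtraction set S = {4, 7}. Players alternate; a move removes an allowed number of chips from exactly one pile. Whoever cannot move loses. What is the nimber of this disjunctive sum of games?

0

All piles use S = {4, 7}:
n :  0  1  2  3  4  5  6  7  8  9 10 11 12 13 14 15 16 17 18 19 20 21 22 23 24 25
G :  0  0  0  0  1  1  1  1  2  2  2  0  0  0  0  1  1  1  1  2  2  2  0  0  0  0
Pile A: G(25) = 0.
Pile B: G(25) = 0.
Pile C: G(12) = 0.
Combined Grundy value = 0 ⊕ 0 ⊕ 0 = 0.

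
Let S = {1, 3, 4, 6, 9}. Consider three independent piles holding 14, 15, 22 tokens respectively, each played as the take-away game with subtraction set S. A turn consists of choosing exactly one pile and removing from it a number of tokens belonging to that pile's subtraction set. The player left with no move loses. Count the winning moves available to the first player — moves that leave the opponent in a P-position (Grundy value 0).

2

All piles use S = {1, 3, 4, 6, 9}:
G(0) = 0
G(1) = mex{0} = 1
G(2) = mex{1} = 0
G(3) = mex{0,0} = 1
G(4) = mex{1,1,0} = 2
G(5) = mex{2,0,1} = 3
G(6) = mex{3,1,0,0} = 2
G(7) = mex{2,2,1,1} = 0
G(8) = mex{0,3,2,0} = 1
G(9) = mex{1,2,3,1,0} = 4
G(10) = mex{4,0,2,2,1} = 3
G(11) = mex{3,1,0,3,0} = 2
G(12) = mex{2,4,1,2,1} = 0
G(13) = mex{0,3,4,0,2} = 1
G(14) = mex{1,2,3,1,3} = 0
G(15) = mex{0,0,2,4,2} = 1
G(16) = mex{1,1,0,3,0} = 2
G(17) = mex{2,0,1,2,1} = 3
G(18) = mex{3,1,0,0,4} = 2
G(19) = mex{2,2,1,1,3} = 0
G(20) = mex{0,3,2,0,2} = 1
G(21) = mex{1,2,3,1,0} = 4
G(22) = mex{4,0,2,2,1} = 3
Pile A: G(14) = 0.
Pile B: G(15) = 1.
Pile C: G(22) = 3.
Combined Grundy value = 0 ⊕ 1 ⊕ 3 = 2.
A winning move leaves total XOR = 0, i.e. changes one component's Grundy value g to g ⊕ X where X is the current total.
Pile A: need g' = 0⊕2 = 2. Options: 14−1→G=1, 14−3→G=2, 14−4→G=3, 14−6→G=1, 14−9→G=3. Hits: 1.
Pile B: need g' = 1⊕2 = 3. Options: 15−1→G=0, 15−3→G=0, 15−4→G=2, 15−6→G=4, 15−9→G=2. Hits: 0.
Pile C: need g' = 3⊕2 = 1. Options: 22−1→G=4, 22−3→G=0, 22−4→G=2, 22−6→G=2, 22−9→G=1. Hits: 1.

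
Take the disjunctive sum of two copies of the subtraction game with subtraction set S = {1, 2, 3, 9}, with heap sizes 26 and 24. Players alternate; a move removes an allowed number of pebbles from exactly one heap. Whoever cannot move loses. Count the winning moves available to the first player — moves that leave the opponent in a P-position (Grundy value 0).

All heaps use S = {1, 2, 3, 9}:
G(0) = 0
G(1) = mex{0} = 1
G(2) = mex{1,0} = 2
G(3) = mex{2,1,0} = 3
G(4) = mex{3,2,1} = 0
G(5) = mex{0,3,2} = 1
G(6) = mex{1,0,3} = 2
G(7) = mex{2,1,0} = 3
G(8) = mex{3,2,1} = 0
G(9) = mex{0,3,2,0} = 1
G(10) = mex{1,0,3,1} = 2
G(11) = mex{2,1,0,2} = 3
G(12) = mex{3,2,1,3} = 0
G(13) = mex{0,3,2,0} = 1
G(14) = mex{1,0,3,1} = 2
G(15) = mex{2,1,0,2} = 3
G(16) = mex{3,2,1,3} = 0
G(17) = mex{0,3,2,0} = 1
G(18) = mex{1,0,3,1} = 2
G(19) = mex{2,1,0,2} = 3
G(20) = mex{3,2,1,3} = 0
G(21) = mex{0,3,2,0} = 1
G(22) = mex{1,0,3,1} = 2
G(23) = mex{2,1,0,2} = 3
G(24) = mex{3,2,1,3} = 0
G(25) = mex{0,3,2,0} = 1
G(26) = mex{1,0,3,1} = 2
Heap A: G(26) = 2.
Heap B: G(24) = 0.
Combined Grundy value = 2 ⊕ 0 = 2.
A winning move leaves total XOR = 0, i.e. changes one component's Grundy value g to g ⊕ X where X is the current total.
Heap A: need g' = 2⊕2 = 0. Options: 26−1→G=1, 26−2→G=0, 26−3→G=3, 26−9→G=1. Hits: 1.
Heap B: need g' = 0⊕2 = 2. Options: 24−1→G=3, 24−2→G=2, 24−3→G=1, 24−9→G=3. Hits: 1.

2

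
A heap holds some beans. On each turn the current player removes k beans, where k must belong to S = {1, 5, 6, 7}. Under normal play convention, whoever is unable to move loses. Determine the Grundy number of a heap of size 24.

0

G(0) = 0
G(1) = mex{0} = 1
G(2) = mex{1} = 0
G(3) = mex{0} = 1
G(4) = mex{1} = 0
G(5) = mex{0,0} = 1
G(6) = mex{1,1,0} = 2
G(7) = mex{2,0,1,0} = 3
G(8) = mex{3,1,0,1} = 2
G(9) = mex{2,0,1,0} = 3
G(10) = mex{3,1,0,1} = 2
G(11) = mex{2,2,1,0} = 3
G(12) = mex{3,3,2,1} = 0
G(13) = mex{0,2,3,2} = 1
G(14) = mex{1,3,2,3} = 0
G(15) = mex{0,2,3,2} = 1
G(16) = mex{1,3,2,3} = 0
G(17) = mex{0,0,3,2} = 1
G(18) = mex{1,1,0,3} = 2
G(19) = mex{2,0,1,0} = 3
G(20) = mex{3,1,0,1} = 2
G(21) = mex{2,0,1,0} = 3
G(22) = mex{3,1,0,1} = 2
G(23) = mex{2,2,1,0} = 3
G(24) = mex{3,3,2,1} = 0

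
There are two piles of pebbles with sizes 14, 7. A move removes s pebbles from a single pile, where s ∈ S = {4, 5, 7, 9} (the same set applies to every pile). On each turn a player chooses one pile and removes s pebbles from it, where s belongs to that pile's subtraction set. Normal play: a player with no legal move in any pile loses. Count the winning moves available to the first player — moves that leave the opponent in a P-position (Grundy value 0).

All piles use S = {4, 5, 7, 9}:
G(0) = 0
G(1) = mex{} = 0
G(2) = mex{} = 0
G(3) = mex{} = 0
G(4) = mex{0} = 1
G(5) = mex{0,0} = 1
G(6) = mex{0,0} = 1
G(7) = mex{0,0,0} = 1
G(8) = mex{1,0,0} = 2
G(9) = mex{1,1,0,0} = 2
G(10) = mex{1,1,0,0} = 2
G(11) = mex{1,1,1,0} = 2
G(12) = mex{2,1,1,0} = 3
G(13) = mex{2,2,1,1} = 0
G(14) = mex{2,2,1,1} = 0
Pile A: G(14) = 0.
Pile B: G(7) = 1.
Combined Grundy value = 0 ⊕ 1 = 1.
A winning move leaves total XOR = 0, i.e. changes one component's Grundy value g to g ⊕ X where X is the current total.
Pile A: need g' = 0⊕1 = 1. Options: 14−4→G=2, 14−5→G=2, 14−7→G=1, 14−9→G=1. Hits: 2.
Pile B: need g' = 1⊕1 = 0. Options: 7−4→G=0, 7−5→G=0, 7−7→G=0. Hits: 3.

5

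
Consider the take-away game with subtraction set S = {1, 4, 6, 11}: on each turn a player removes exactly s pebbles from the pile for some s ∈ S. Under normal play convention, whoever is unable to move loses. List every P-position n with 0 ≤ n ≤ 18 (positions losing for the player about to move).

0, 2, 5, 7, 10, 12, 15, 17

n :  0  1  2  3  4  5  6  7  8  9 10 11 12 13 14 15 16 17 18
G :  0  1  0  1  2  0  1  0  1  2  0  1  0  1  2  0  1  0  1
P-positions are exactly the n with G(n) = 0.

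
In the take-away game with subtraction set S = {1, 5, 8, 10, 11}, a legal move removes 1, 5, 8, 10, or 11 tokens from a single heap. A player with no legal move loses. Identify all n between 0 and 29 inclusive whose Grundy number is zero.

0, 2, 4, 6, 18, 20, 22, 24

n :  0  1  2  3  4  5  6  7  8  9 10 11 12 13 14 15 16 17 18 19 20 21 22 23 24 25 26 27 28 29
G :  0  1  0  1  0  1  0  1  2  3  2  3  2  3  2  3  4  5  0  1  0  1  0  1  0  1  2  3  2  3
P-positions are exactly the n with G(n) = 0.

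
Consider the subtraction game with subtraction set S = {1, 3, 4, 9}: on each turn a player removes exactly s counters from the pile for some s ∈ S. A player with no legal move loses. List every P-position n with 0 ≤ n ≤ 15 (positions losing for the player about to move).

n :  0  1  2  3  4  5  6  7  8  9 10 11 12 13 14 15
G :  0  1  0  1  2  3  2  0  1  4  3  2  0  1  0  1
P-positions are exactly the n with G(n) = 0.

0, 2, 7, 12, 14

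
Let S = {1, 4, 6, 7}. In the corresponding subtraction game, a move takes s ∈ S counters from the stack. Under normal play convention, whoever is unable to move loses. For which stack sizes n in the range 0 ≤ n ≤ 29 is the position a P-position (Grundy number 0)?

0, 2, 5, 10, 13, 15, 18, 23, 26, 28

G(0) = 0
G(1) = mex{0} = 1
G(2) = mex{1} = 0
G(3) = mex{0} = 1
G(4) = mex{1,0} = 2
G(5) = mex{2,1} = 0
G(6) = mex{0,0,0} = 1
G(7) = mex{1,1,1,0} = 2
G(8) = mex{2,2,0,1} = 3
G(9) = mex{3,0,1,0} = 2
G(10) = mex{2,1,2,1} = 0
G(11) = mex{0,2,0,2} = 1
G(12) = mex{1,3,1,0} = 2
G(13) = mex{2,2,2,1} = 0
G(14) = mex{0,0,3,2} = 1
G(15) = mex{1,1,2,3} = 0
G(16) = mex{0,2,0,2} = 1
G(17) = mex{1,0,1,0} = 2
G(18) = mex{2,1,2,1} = 0
G(19) = mex{0,0,0,2} = 1
G(20) = mex{1,1,1,0} = 2
G(21) = mex{2,2,0,1} = 3
G(22) = mex{3,0,1,0} = 2
G(23) = mex{2,1,2,1} = 0
G(24) = mex{0,2,0,2} = 1
G(25) = mex{1,3,1,0} = 2
G(26) = mex{2,2,2,1} = 0
G(27) = mex{0,0,3,2} = 1
G(28) = mex{1,1,2,3} = 0
G(29) = mex{0,2,0,2} = 1
P-positions are exactly the n with G(n) = 0.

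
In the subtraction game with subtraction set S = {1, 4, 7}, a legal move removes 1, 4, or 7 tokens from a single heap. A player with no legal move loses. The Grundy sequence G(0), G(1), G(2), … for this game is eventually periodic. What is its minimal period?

8

G(0) = 0
G(1) = mex{0} = 1
G(2) = mex{1} = 0
G(3) = mex{0} = 1
G(4) = mex{1,0} = 2
G(5) = mex{2,1} = 0
G(6) = mex{0,0} = 1
G(7) = mex{1,1,0} = 2
G(8) = mex{2,2,1} = 0
G(9) = mex{0,0,0} = 1
G(10) = mex{1,1,1} = 0
G(11) = mex{0,2,2} = 1
G(12) = mex{1,0,0} = 2
G(13) = mex{2,1,1} = 0
G(14) = mex{0,0,2} = 1
G(15) = mex{1,1,0} = 2
G(16) = mex{2,2,1} = 0
G(17) = mex{0,0,0} = 1
G(n+8) = G(n) holds for n = 0,…,6 (a full window of length max(S) = 7), so the sequence is purely periodic with period 8.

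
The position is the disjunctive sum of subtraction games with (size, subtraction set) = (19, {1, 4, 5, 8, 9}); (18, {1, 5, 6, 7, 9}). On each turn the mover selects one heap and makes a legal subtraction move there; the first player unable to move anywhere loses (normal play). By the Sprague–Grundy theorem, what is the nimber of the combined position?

1

Heap A, S = {1, 4, 5, 8, 9}:
n :  0  1  2  3  4  5  6  7  8  9 10 11 12 13 14 15 16 17 18 19
G :  0  1  0  1  2  3  2  3  4  5  4  5  0  1  0  1  2  3  2  3
G_A(19) = 3.
Heap B, S = {1, 5, 6, 7, 9}:
n :  0  1  2  3  4  5  6  7  8  9 10 11 12 13 14 15 16 17 18
G :  0  1  0  1  0  1  2  3  2  3  2  3  0  1  0  1  0  1  2
G_B(18) = 2.
Combined Grundy value = 3 ⊕ 2 = 1.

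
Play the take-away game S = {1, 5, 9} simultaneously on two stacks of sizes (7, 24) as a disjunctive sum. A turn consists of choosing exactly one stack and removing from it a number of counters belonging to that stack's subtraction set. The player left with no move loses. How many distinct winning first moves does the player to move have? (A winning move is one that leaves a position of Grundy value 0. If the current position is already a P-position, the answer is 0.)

5

All stacks use S = {1, 5, 9}:
n :  0  1  2  3  4  5  6  7  8  9 10 11 12 13 14 15 16 17 18 19 20 21 22 23 24
G :  0  1  0  1  0  1  0  1  0  1  0  1  0  1  0  1  0  1  0  1  0  1  0  1  0
Stack A: G(7) = 1.
Stack B: G(24) = 0.
Combined Grundy value = 1 ⊕ 0 = 1.
A winning move leaves total XOR = 0, i.e. changes one component's Grundy value g to g ⊕ X where X is the current total.
Stack A: need g' = 1⊕1 = 0. Options: 7−1→G=0, 7−5→G=0. Hits: 2.
Stack B: need g' = 0⊕1 = 1. Options: 24−1→G=1, 24−5→G=1, 24−9→G=1. Hits: 3.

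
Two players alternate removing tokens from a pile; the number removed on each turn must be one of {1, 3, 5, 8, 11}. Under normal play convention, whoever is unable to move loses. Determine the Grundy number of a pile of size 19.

1

n :  0  1  2  3  4  5  6  7  8  9 10 11 12 13 14 15 16 17 18 19
G :  0  1  0  1  0  1  0  1  2  3  2  3  2  3  2  3  0  1  0  1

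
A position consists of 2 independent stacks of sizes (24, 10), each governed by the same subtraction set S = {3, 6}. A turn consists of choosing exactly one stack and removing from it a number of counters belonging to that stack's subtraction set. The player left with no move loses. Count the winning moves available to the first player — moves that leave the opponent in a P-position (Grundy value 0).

2

All stacks use S = {3, 6}:
n :  0  1  2  3  4  5  6  7  8  9 10 11 12 13 14 15 16 17 18 19 20 21 22 23 24
G :  0  0  0  1  1  1  2  2  2  0  0  0  1  1  1  2  2  2  0  0  0  1  1  1  2
Stack A: G(24) = 2.
Stack B: G(10) = 0.
Combined Grundy value = 2 ⊕ 0 = 2.
A winning move leaves total XOR = 0, i.e. changes one component's Grundy value g to g ⊕ X where X is the current total.
Stack A: need g' = 2⊕2 = 0. Options: 24−3→G=1, 24−6→G=0. Hits: 1.
Stack B: need g' = 0⊕2 = 2. Options: 10−3→G=2, 10−6→G=1. Hits: 1.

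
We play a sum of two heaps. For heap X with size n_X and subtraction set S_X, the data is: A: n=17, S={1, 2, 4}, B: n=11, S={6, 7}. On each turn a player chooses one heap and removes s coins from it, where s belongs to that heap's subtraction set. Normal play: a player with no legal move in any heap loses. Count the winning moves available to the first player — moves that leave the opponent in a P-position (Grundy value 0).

Heap A, S = {1, 2, 4}:
G(0) = 0
G(1) = mex{0} = 1
G(2) = mex{1,0} = 2
G(3) = mex{2,1} = 0
G(4) = mex{0,2,0} = 1
G(5) = mex{1,0,1} = 2
G(6) = mex{2,1,2} = 0
G(7) = mex{0,2,0} = 1
G(8) = mex{1,0,1} = 2
G(9) = mex{2,1,2} = 0
G(10) = mex{0,2,0} = 1
G(11) = mex{1,0,1} = 2
G(12) = mex{2,1,2} = 0
G(13) = mex{0,2,0} = 1
G(14) = mex{1,0,1} = 2
G(15) = mex{2,1,2} = 0
G(16) = mex{0,2,0} = 1
G(17) = mex{1,0,1} = 2
G_A(17) = 2.
Heap B, S = {6, 7}:
n :  0  1  2  3  4  5  6  7  8  9 10 11
G :  0  0  0  0  0  0  1  1  1  1  1  1
G_B(11) = 1.
Combined Grundy value = 2 ⊕ 1 = 3.
A winning move leaves total XOR = 0, i.e. changes one component's Grundy value g to g ⊕ X where X is the current total.
Heap A: need g' = 2⊕3 = 1. Options: 17−1→G=1, 17−2→G=0, 17−4→G=1. Hits: 2.
Heap B: need g' = 1⊕3 = 2. Options: 11−6→G=0, 11−7→G=0. Hits: 0.

2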